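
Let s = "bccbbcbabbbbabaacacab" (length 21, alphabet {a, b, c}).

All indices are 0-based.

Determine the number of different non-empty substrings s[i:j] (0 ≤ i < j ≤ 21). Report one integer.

sorted suffixes:
  #0 SA[0]=14  'aacacab'
  #1 SA[1]=19  'ab'
  #2 SA[2]=12  'abaacacab'
  #3 SA[3]=7  'abbbbabaacacab'
  #4 SA[4]=17  'acab'
  #5 SA[5]=15  'acacab'
  #6 SA[6]=20  'b'
  #7 SA[7]=13  'baacacab'
  #8 SA[8]=11  'babaacacab'
  #9 SA[9]=6  'babbbbabaacacab'
  #10 SA[10]=10  'bbabaacacab'
  #11 SA[11]=9  'bbbabaacacab'
  #12 SA[12]=8  'bbbbabaacacab'
  #13 SA[13]=3  'bbcbabbbbabaacacab'
  #14 SA[14]=4  'bcbabbbbabaacacab'
  #15 SA[15]=0  'bccbbcbabbbbabaacacab'
  #16 SA[16]=18  'cab'
  #17 SA[17]=16  'cacab'
  #18 SA[18]=5  'cbabbbbabaacacab'
  #19 SA[19]=2  'cbbcbabbbbabaacacab'
  #20 SA[20]=1  'ccbbcbabbbbabaacacab'

SA = [14, 19, 12, 7, 17, 15, 20, 13, 11, 6, 10, 9, 8, 3, 4, 0, 18, 16, 5, 2, 1]
i: (SA[i-1],SA[i]) lcp shared
  1: (14,19) 1 'a'
  2: (19,12) 2 'ab'
  3: (12,7) 2 'ab'
  4: (7,17) 1 'a'
  5: (17,15) 3 'aca'
  6: (15,20) 0 ''
  7: (20,13) 1 'b'
  8: (13,11) 2 'ba'
  9: (11,6) 3 'bab'
  10: (6,10) 1 'b'
  11: (10,9) 2 'bb'
  12: (9,8) 3 'bbb'
  13: (8,3) 2 'bb'
  14: (3,4) 1 'b'
  15: (4,0) 2 'bc'
  16: (0,18) 0 ''
  17: (18,16) 2 'ca'
  18: (16,5) 1 'c'
  19: (5,2) 2 'cb'
  20: (2,1) 1 'c'

n(n+1)/2 = 21·22/2 = 231
Σ LCP = 0 + 1 + 2 + 2 + 1 + 3 + 0 + 1 + 2 + 3 + 1 + 2 + 3 + 2 + 1 + 2 + 0 + 2 + 1 + 2 + 1 = 32
distinct = 231 − 32 = 199

199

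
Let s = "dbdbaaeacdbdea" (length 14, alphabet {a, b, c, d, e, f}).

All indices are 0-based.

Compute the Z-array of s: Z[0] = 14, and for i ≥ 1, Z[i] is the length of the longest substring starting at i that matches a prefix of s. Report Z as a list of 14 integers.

[14, 0, 2, 0, 0, 0, 0, 0, 0, 3, 0, 1, 0, 0]

Z[0]=14
i=1: outside box; Z[1]=0
i=2: outside box; Z[2]=2 grow→box=[2,4)
i=3: min(r-i=1, Z[1]=0)=0; Z[3]=0
i=4: outside box; Z[4]=0
i=5: outside box; Z[5]=0
i=6: outside box; Z[6]=0
i=7: outside box; Z[7]=0
i=8: outside box; Z[8]=0
i=9: outside box; Z[9]=3 grow→box=[9,12)
i=10: min(r-i=2, Z[1]=0)=0; Z[10]=0
i=11: min(r-i=1, Z[2]=2)=1; Z[11]=1
i=12: outside box; Z[12]=0
i=13: outside box; Z[13]=0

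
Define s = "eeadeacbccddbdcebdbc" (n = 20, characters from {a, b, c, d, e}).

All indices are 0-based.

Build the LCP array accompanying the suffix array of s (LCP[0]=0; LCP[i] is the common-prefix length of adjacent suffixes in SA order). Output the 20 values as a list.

[0, 1, 0, 2, 1, 2, 0, 1, 1, 1, 1, 0, 2, 1, 1, 1, 0, 2, 1, 1]

rank | idx | suffix
   0 |   5 | acbccddbdcebdbc
   1 |   2 | adeacbccddbdcebdbc
   2 |  18 | bc
   3 |   7 | bccddbdcebdbc
   4 |  16 | bdbc
   5 |  12 | bdcebdbc
   6 |  19 | c
   7 |   6 | cbccddbdcebdbc
   8 |   8 | ccddbdcebdbc
   9 |   9 | cddbdcebdbc
  10 |  14 | cebdbc
  11 |  17 | dbc
  12 |  11 | dbdcebdbc
  13 |  13 | dcebdbc
  14 |  10 | ddbdcebdbc
  15 |   3 | deacbccddbdcebdbc
  16 |   4 | eacbccddbdcebdbc
  17 |   1 | eadeacbccddbdcebdbc
  18 |  15 | ebdbc
  19 |   0 | eeadeacbccddbdcebdbc

SA = [5, 2, 18, 7, 16, 12, 19, 6, 8, 9, 14, 17, 11, 13, 10, 3, 4, 1, 15, 0]
rank  pair      lcp
   1  s[5:],s[2:]  1  'a'
   2  s[2:],s[18:]  0  ''
   3  s[18:],s[7:]  2  'bc'
   4  s[7:],s[16:]  1  'b'
   5  s[16:],s[12:]  2  'bd'
   6  s[12:],s[19:]  0  ''
   7  s[19:],s[6:]  1  'c'
   8  s[6:],s[8:]  1  'c'
   9  s[8:],s[9:]  1  'c'
  10  s[9:],s[14:]  1  'c'
  11  s[14:],s[17:]  0  ''
  12  s[17:],s[11:]  2  'db'
  13  s[11:],s[13:]  1  'd'
  14  s[13:],s[10:]  1  'd'
  15  s[10:],s[3:]  1  'd'
  16  s[3:],s[4:]  0  ''
  17  s[4:],s[1:]  2  'ea'
  18  s[1:],s[15:]  1  'e'
  19  s[15:],s[0:]  1  'e'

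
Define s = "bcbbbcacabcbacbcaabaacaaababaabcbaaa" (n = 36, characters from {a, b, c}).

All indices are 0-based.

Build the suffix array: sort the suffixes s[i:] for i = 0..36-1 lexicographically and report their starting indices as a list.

sorted suffixes:
  #0 SA[0]=35  'a'
  #1 SA[1]=34  'aa'
  #2 SA[2]=33  'aaa'
  #3 SA[3]=22  'aaababaabcbaaa'
  #4 SA[4]=16  'aabaacaaababaabcbaaa'
  #5 SA[5]=23  'aababaabcbaaa'
  #6 SA[6]=28  'aabcbaaa'
  #7 SA[7]=19  'aacaaababaabcbaaa'
  #8 SA[8]=26  'abaabcbaaa'
  #9 SA[9]=17  'abaacaaababaabcbaaa'
  #10 SA[10]=24  'ababaabcbaaa'
  #11 SA[11]=29  'abcbaaa'
  #12 SA[12]=8  'abcbacbcaabaacaaababaabcbaaa'
  #13 SA[13]=20  'acaaababaabcbaaa'
  #14 SA[14]=6  'acabcbacbcaabaacaaababaabcbaaa'
  #15 SA[15]=12  'acbcaabaacaaababaabcbaaa'
  #16 SA[16]=32  'baaa'
  #17 SA[17]=27  'baabcbaaa'
  #18 SA[18]=18  'baacaaababaabcbaaa'
  #19 SA[19]=25  'babaabcbaaa'
  #20 SA[20]=11  'bacbcaabaacaaababaabcbaaa'
  #21 SA[21]=2  'bbbcacabcbacbcaabaacaaababaabcbaaa'
  #22 SA[22]=3  'bbcacabcbacbcaabaacaaababaabcbaaa'
  #23 SA[23]=14  'bcaabaacaaababaabcbaaa'
  #24 SA[24]=4  'bcacabcbacbcaabaacaaababaabcbaaa'
  #25 SA[25]=30  'bcbaaa'
  #26 SA[26]=9  'bcbacbcaabaacaaababaabcbaaa'
  #27 SA[27]=0  'bcbbbcacabcbacbcaabaacaaababaabcbaaa'
  #28 SA[28]=21  'caaababaabcbaaa'
  #29 SA[29]=15  'caabaacaaababaabcbaaa'
  #30 SA[30]=7  'cabcbacbcaabaacaaababaabcbaaa'
  #31 SA[31]=5  'cacabcbacbcaabaacaaababaabcbaaa'
  #32 SA[32]=31  'cbaaa'
  #33 SA[33]=10  'cbacbcaabaacaaababaabcbaaa'
  #34 SA[34]=1  'cbbbcacabcbacbcaabaacaaababaabcbaaa'
  #35 SA[35]=13  'cbcaabaacaaababaabcbaaa'

[35, 34, 33, 22, 16, 23, 28, 19, 26, 17, 24, 29, 8, 20, 6, 12, 32, 27, 18, 25, 11, 2, 3, 14, 4, 30, 9, 0, 21, 15, 7, 5, 31, 10, 1, 13]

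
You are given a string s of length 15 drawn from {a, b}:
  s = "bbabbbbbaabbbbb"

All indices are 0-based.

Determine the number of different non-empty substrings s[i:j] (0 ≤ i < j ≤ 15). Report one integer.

rank | idx | suffix
   0 |   8 | aabbbbb
   1 |   9 | abbbbb
   2 |   2 | abbbbbaabbbbb
   3 |  14 | b
   4 |   7 | baabbbbb
   5 |   1 | babbbbbaabbbbb
   6 |  13 | bb
   7 |   6 | bbaabbbbb
   8 |   0 | bbabbbbbaabbbbb
   9 |  12 | bbb
  10 |   5 | bbbaabbbbb
  11 |  11 | bbbb
  12 |   4 | bbbbaabbbbb
  13 |  10 | bbbbb
  14 |   3 | bbbbbaabbbbb

SA = [8, 9, 2, 14, 7, 1, 13, 6, 0, 12, 5, 11, 4, 10, 3]
rank  pair      lcp
   1  s[8:],s[9:]  1  'a'
   2  s[9:],s[2:]  6  'abbbbb'
   3  s[2:],s[14:]  0  ''
   4  s[14:],s[7:]  1  'b'
   5  s[7:],s[1:]  2  'ba'
   6  s[1:],s[13:]  1  'b'
   7  s[13:],s[6:]  2  'bb'
   8  s[6:],s[0:]  3  'bba'
   9  s[0:],s[12:]  2  'bb'
  10  s[12:],s[5:]  3  'bbb'
  11  s[5:],s[11:]  3  'bbb'
  12  s[11:],s[4:]  4  'bbbb'
  13  s[4:],s[10:]  4  'bbbb'
  14  s[10:],s[3:]  5  'bbbbb'

n(n+1)/2 = 15·16/2 = 120
Σ LCP = 0 + 1 + 6 + 0 + 1 + 2 + 1 + 2 + 3 + 2 + 3 + 3 + 4 + 4 + 5 = 37
distinct = 120 − 37 = 83

83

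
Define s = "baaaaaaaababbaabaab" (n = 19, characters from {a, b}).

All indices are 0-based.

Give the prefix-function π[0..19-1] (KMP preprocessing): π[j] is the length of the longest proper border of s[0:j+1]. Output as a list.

π[0] = 0
j=1 s[j]='a': π[1]=0 (border '')
j=2 s[j]='a': π[2]=0 (border '')
j=3 s[j]='a': π[3]=0 (border '')
j=4 s[j]='a': π[4]=0 (border '')
j=5 s[j]='a': π[5]=0 (border '')
j=6 s[j]='a': π[6]=0 (border '')
j=7 s[j]='a': π[7]=0 (border '')
j=8 s[j]='a': π[8]=0 (border '')
j=9 s[j]='b': π[9]=1 (border 'b')
j=10 s[j]='a': π[10]=2 (border 'ba')
j=11 s[j]='b': k: 2→0; π[11]=1 (border 'b')
j=12 s[j]='b': k: 1→0; π[12]=1 (border 'b')
j=13 s[j]='a': π[13]=2 (border 'ba')
j=14 s[j]='a': π[14]=3 (border 'baa')
j=15 s[j]='b': k: 3→0; π[15]=1 (border 'b')
j=16 s[j]='a': π[16]=2 (border 'ba')
j=17 s[j]='a': π[17]=3 (border 'baa')
j=18 s[j]='b': k: 3→0; π[18]=1 (border 'b')

[0, 0, 0, 0, 0, 0, 0, 0, 0, 1, 2, 1, 1, 2, 3, 1, 2, 3, 1]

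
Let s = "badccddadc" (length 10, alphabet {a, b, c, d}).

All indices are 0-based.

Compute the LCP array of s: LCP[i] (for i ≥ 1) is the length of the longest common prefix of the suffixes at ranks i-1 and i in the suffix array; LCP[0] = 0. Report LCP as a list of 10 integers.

[0, 3, 0, 0, 1, 1, 0, 1, 2, 1]

rank→(start, suffix):
  0 → (7, 'adc')
  1 → (1, 'adccddadc')
  2 → (0, 'badccddadc')
  3 → (9, 'c')
  4 → (3, 'ccddadc')
  5 → (4, 'cddadc')
  6 → (6, 'dadc')
  7 → (8, 'dc')
  8 → (2, 'dccddadc')
  9 → (5, 'ddadc')

SA = [7, 1, 0, 9, 3, 4, 6, 8, 2, 5]
i: (SA[i-1],SA[i]) lcp shared
  1: (7,1) 3 'adc'
  2: (1,0) 0 ''
  3: (0,9) 0 ''
  4: (9,3) 1 'c'
  5: (3,4) 1 'c'
  6: (4,6) 0 ''
  7: (6,8) 1 'd'
  8: (8,2) 2 'dc'
  9: (2,5) 1 'd'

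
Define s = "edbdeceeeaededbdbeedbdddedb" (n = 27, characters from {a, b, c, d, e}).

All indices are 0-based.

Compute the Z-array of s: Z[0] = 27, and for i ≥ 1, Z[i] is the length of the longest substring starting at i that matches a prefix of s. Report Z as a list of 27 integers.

Z[0]=27
i=1: outside box; Z[1]=0
i=2: outside box; Z[2]=0
i=3: outside box; Z[3]=0
i=4: outside box; Z[4]=1 extend→box=[4,5)
i=5: outside box; Z[5]=0
i=6: outside box; Z[6]=1 extend→box=[6,7)
i=7: outside box; Z[7]=1 extend→box=[7,8)
i=8: outside box; Z[8]=1 extend→box=[8,9)
i=9: outside box; Z[9]=0
i=10: outside box; Z[10]=2 extend→box=[10,12)
i=11: min(r-i=1, Z[1]=0)=0; Z[11]=0
i=12: outside box; Z[12]=4 extend→box=[12,16)
i=13: min(r-i=3, Z[1]=0)=0; Z[13]=0
i=14: min(r-i=2, Z[2]=0)=0; Z[14]=0
i=15: min(r-i=1, Z[3]=0)=0; Z[15]=0
i=16: outside box; Z[16]=0
i=17: outside box; Z[17]=1 extend→box=[17,18)
i=18: outside box; Z[18]=4 extend→box=[18,22)
i=19: min(r-i=3, Z[1]=0)=0; Z[19]=0
i=20: min(r-i=2, Z[2]=0)=0; Z[20]=0
i=21: min(r-i=1, Z[3]=0)=0; Z[21]=0
i=22: outside box; Z[22]=0
i=23: outside box; Z[23]=0
i=24: outside box; Z[24]=3 extend→box=[24,27)
i=25: min(r-i=2, Z[1]=0)=0; Z[25]=0
i=26: min(r-i=1, Z[2]=0)=0; Z[26]=0

[27, 0, 0, 0, 1, 0, 1, 1, 1, 0, 2, 0, 4, 0, 0, 0, 0, 1, 4, 0, 0, 0, 0, 0, 3, 0, 0]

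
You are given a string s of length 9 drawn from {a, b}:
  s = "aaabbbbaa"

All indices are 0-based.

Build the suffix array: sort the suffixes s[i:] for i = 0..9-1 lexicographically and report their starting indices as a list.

sorted suffixes:
  #0 SA[0]=8  'a'
  #1 SA[1]=7  'aa'
  #2 SA[2]=0  'aaabbbbaa'
  #3 SA[3]=1  'aabbbbaa'
  #4 SA[4]=2  'abbbbaa'
  #5 SA[5]=6  'baa'
  #6 SA[6]=5  'bbaa'
  #7 SA[7]=4  'bbbaa'
  #8 SA[8]=3  'bbbbaa'

[8, 7, 0, 1, 2, 6, 5, 4, 3]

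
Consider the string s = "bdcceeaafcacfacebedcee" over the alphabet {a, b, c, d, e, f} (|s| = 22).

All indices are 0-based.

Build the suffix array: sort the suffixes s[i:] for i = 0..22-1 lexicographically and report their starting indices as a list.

[6, 13, 10, 7, 0, 16, 9, 2, 14, 19, 3, 11, 1, 18, 21, 5, 15, 17, 20, 4, 12, 8]

rank→(start, suffix):
  0 → (6, 'aafcacfacebedcee')
  1 → (13, 'acebedcee')
  2 → (10, 'acfacebedcee')
  3 → (7, 'afcacfacebedcee')
  4 → (0, 'bdcceeaafcacfacebedcee')
  5 → (16, 'bedcee')
  6 → (9, 'cacfacebedcee')
  7 → (2, 'cceeaafcacfacebedcee')
  8 → (14, 'cebedcee')
  9 → (19, 'cee')
  10 → (3, 'ceeaafcacfacebedcee')
  11 → (11, 'cfacebedcee')
  12 → (1, 'dcceeaafcacfacebedcee')
  13 → (18, 'dcee')
  14 → (21, 'e')
  15 → (5, 'eaafcacfacebedcee')
  16 → (15, 'ebedcee')
  17 → (17, 'edcee')
  18 → (20, 'ee')
  19 → (4, 'eeaafcacfacebedcee')
  20 → (12, 'facebedcee')
  21 → (8, 'fcacfacebedcee')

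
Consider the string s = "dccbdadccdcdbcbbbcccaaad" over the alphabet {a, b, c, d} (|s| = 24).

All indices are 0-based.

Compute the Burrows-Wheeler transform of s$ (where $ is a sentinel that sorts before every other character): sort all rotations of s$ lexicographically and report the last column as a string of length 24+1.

dcaadcbdbccbccdbddcabc$ac

rank  rotation                   last
    0  $dccbdadccdcdbcbbbcccaaad  d
    1  aaad$dccbdadccdcdbcbbbccc  c
    2  aad$dccbdadccdcdbcbbbccca  a
    3  ad$dccbdadccdcdbcbbbcccaa  a
    4  adccdcdbcbbbcccaaad$dccbd  d
    5  bbbcccaaad$dccbdadccdcdbc  c
    6  bbcccaaad$dccbdadccdcdbcb  b
    7  bcbbbcccaaad$dccbdadccdcd  d
    8  bcccaaad$dccbdadccdcdbcbb  b
    9  bdadccdcdbcbbbcccaaad$dcc  c
   10  caaad$dccbdadccdcdbcbbbcc  c
   11  cbbbcccaaad$dccbdadccdcdb  b
   12  cbdadccdcdbcbbbcccaaad$dc  c
   13  ccaaad$dccbdadccdcdbcbbbc  c
   14  ccbdadccdcdbcbbbcccaaad$d  d
   15  cccaaad$dccbdadccdcdbcbbb  b
   16  ccdcdbcbbbcccaaad$dccbdad  d
   17  cdbcbbbcccaaad$dccbdadccd  d
   18  cdcdbcbbbcccaaad$dccbdadc  c
   19  d$dccbdadccdcdbcbbbcccaaa  a
   20  dadccdcdbcbbbcccaaad$dccb  b
   21  dbcbbbcccaaad$dccbdadccdc  c
   22  dccbdadccdcdbcbbbcccaaad$  $
   23  dccdcdbcbbbcccaaad$dccbda  a
   24  dcdbcbbbcccaaad$dccbdadcc  c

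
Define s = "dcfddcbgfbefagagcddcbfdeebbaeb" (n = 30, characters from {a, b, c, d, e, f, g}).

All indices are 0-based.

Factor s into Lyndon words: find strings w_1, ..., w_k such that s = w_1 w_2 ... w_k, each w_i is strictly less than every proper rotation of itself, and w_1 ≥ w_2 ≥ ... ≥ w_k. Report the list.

emit factor 1: 'd' (i=0, period=1)
emit factor 2: 'cfdd' (i=1, period=4)
emit factor 3: 'c' (i=5, period=1)
emit factor 4: 'bgf' (i=6, period=3)
emit factor 5: 'bef' (i=9, period=3)
emit factor 6: 'agagcddcbfdeebb' (i=12, period=15)
emit factor 7: 'aeb' (i=27, period=3)

["d", "cfdd", "c", "bgf", "bef", "agagcddcbfdeebb", "aeb"]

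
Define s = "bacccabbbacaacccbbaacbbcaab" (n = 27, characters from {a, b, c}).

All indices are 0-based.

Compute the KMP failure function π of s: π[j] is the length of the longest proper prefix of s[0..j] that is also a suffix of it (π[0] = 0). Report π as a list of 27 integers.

π[0] = 0
j=1 s[j]='a': π[1]=0 (border '')
j=2 s[j]='c': π[2]=0 (border '')
j=3 s[j]='c': π[3]=0 (border '')
j=4 s[j]='c': π[4]=0 (border '')
j=5 s[j]='a': π[5]=0 (border '')
j=6 s[j]='b': π[6]=1 (border 'b')
j=7 s[j]='b': k: 1→0; π[7]=1 (border 'b')
j=8 s[j]='b': k: 1→0; π[8]=1 (border 'b')
j=9 s[j]='a': π[9]=2 (border 'ba')
j=10 s[j]='c': π[10]=3 (border 'bac')
j=11 s[j]='a': k: 3→0; π[11]=0 (border '')
j=12 s[j]='a': π[12]=0 (border '')
j=13 s[j]='c': π[13]=0 (border '')
j=14 s[j]='c': π[14]=0 (border '')
j=15 s[j]='c': π[15]=0 (border '')
j=16 s[j]='b': π[16]=1 (border 'b')
j=17 s[j]='b': k: 1→0; π[17]=1 (border 'b')
j=18 s[j]='a': π[18]=2 (border 'ba')
j=19 s[j]='a': k: 2→0; π[19]=0 (border '')
j=20 s[j]='c': π[20]=0 (border '')
j=21 s[j]='b': π[21]=1 (border 'b')
j=22 s[j]='b': k: 1→0; π[22]=1 (border 'b')
j=23 s[j]='c': k: 1→0; π[23]=0 (border '')
j=24 s[j]='a': π[24]=0 (border '')
j=25 s[j]='a': π[25]=0 (border '')
j=26 s[j]='b': π[26]=1 (border 'b')

[0, 0, 0, 0, 0, 0, 1, 1, 1, 2, 3, 0, 0, 0, 0, 0, 1, 1, 2, 0, 0, 1, 1, 0, 0, 0, 1]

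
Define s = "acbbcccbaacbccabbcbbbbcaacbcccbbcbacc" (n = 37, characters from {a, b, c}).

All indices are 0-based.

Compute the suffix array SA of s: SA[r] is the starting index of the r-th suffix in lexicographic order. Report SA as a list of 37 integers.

rank→(start, suffix):
  0 → (8, 'aacbccabbcbbbbcaacbcccbbcbacc')
  1 → (23, 'aacbcccbbcbacc')
  2 → (14, 'abbcbbbbcaacbcccbbcbacc')
  3 → (0, 'acbbcccbaacbccabbcbbbbcaacbcccbbcbacc')
  4 → (9, 'acbccabbcbbbbcaacbcccbbcbacc')
  5 → (24, 'acbcccbbcbacc')
  6 → (34, 'acc')
  7 → (7, 'baacbccabbcbbbbcaacbcccbbcbacc')
  8 → (33, 'bacc')
  9 → (18, 'bbbbcaacbcccbbcbacc')
  10 → (19, 'bbbcaacbcccbbcbacc')
  11 → (20, 'bbcaacbcccbbcbacc')
  12 → (30, 'bbcbacc')
  13 → (15, 'bbcbbbbcaacbcccbbcbacc')
  14 → (2, 'bbcccbaacbccabbcbbbbcaacbcccbbcbacc')
  15 → (21, 'bcaacbcccbbcbacc')
  16 → (31, 'bcbacc')
  17 → (16, 'bcbbbbcaacbcccbbcbacc')
  18 → (11, 'bccabbcbbbbcaacbcccbbcbacc')
  19 → (3, 'bcccbaacbccabbcbbbbcaacbcccbbcbacc')
  20 → (26, 'bcccbbcbacc')
  21 → (36, 'c')
  22 → (22, 'caacbcccbbcbacc')
  23 → (13, 'cabbcbbbbcaacbcccbbcbacc')
  24 → (6, 'cbaacbccabbcbbbbcaacbcccbbcbacc')
  25 → (32, 'cbacc')
  26 → (17, 'cbbbbcaacbcccbbcbacc')
  27 → (29, 'cbbcbacc')
  28 → (1, 'cbbcccbaacbccabbcbbbbcaacbcccbbcbacc')
  29 → (10, 'cbccabbcbbbbcaacbcccbbcbacc')
  30 → (25, 'cbcccbbcbacc')
  31 → (35, 'cc')
  32 → (12, 'ccabbcbbbbcaacbcccbbcbacc')
  33 → (5, 'ccbaacbccabbcbbbbcaacbcccbbcbacc')
  34 → (28, 'ccbbcbacc')
  35 → (4, 'cccbaacbccabbcbbbbcaacbcccbbcbacc')
  36 → (27, 'cccbbcbacc')

[8, 23, 14, 0, 9, 24, 34, 7, 33, 18, 19, 20, 30, 15, 2, 21, 31, 16, 11, 3, 26, 36, 22, 13, 6, 32, 17, 29, 1, 10, 25, 35, 12, 5, 28, 4, 27]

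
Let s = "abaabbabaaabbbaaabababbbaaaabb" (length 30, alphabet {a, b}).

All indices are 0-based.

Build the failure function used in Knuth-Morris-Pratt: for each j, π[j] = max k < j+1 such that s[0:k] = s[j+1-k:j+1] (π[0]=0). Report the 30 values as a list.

π[0] = 0
j=1 s[j]='b': π[1]=0 (border '')
j=2 s[j]='a': π[2]=1 (border 'a')
j=3 s[j]='a': k: 1→0; π[3]=1 (border 'a')
j=4 s[j]='b': π[4]=2 (border 'ab')
j=5 s[j]='b': k: 2→0; π[5]=0 (border '')
j=6 s[j]='a': π[6]=1 (border 'a')
j=7 s[j]='b': π[7]=2 (border 'ab')
j=8 s[j]='a': π[8]=3 (border 'aba')
j=9 s[j]='a': π[9]=4 (border 'abaa')
j=10 s[j]='a': k: 4→1→0; π[10]=1 (border 'a')
j=11 s[j]='b': π[11]=2 (border 'ab')
j=12 s[j]='b': k: 2→0; π[12]=0 (border '')
j=13 s[j]='b': π[13]=0 (border '')
j=14 s[j]='a': π[14]=1 (border 'a')
j=15 s[j]='a': k: 1→0; π[15]=1 (border 'a')
j=16 s[j]='a': k: 1→0; π[16]=1 (border 'a')
j=17 s[j]='b': π[17]=2 (border 'ab')
j=18 s[j]='a': π[18]=3 (border 'aba')
j=19 s[j]='b': k: 3→1; π[19]=2 (border 'ab')
j=20 s[j]='a': π[20]=3 (border 'aba')
j=21 s[j]='b': k: 3→1; π[21]=2 (border 'ab')
j=22 s[j]='b': k: 2→0; π[22]=0 (border '')
j=23 s[j]='b': π[23]=0 (border '')
j=24 s[j]='a': π[24]=1 (border 'a')
j=25 s[j]='a': k: 1→0; π[25]=1 (border 'a')
j=26 s[j]='a': k: 1→0; π[26]=1 (border 'a')
j=27 s[j]='a': k: 1→0; π[27]=1 (border 'a')
j=28 s[j]='b': π[28]=2 (border 'ab')
j=29 s[j]='b': k: 2→0; π[29]=0 (border '')

[0, 0, 1, 1, 2, 0, 1, 2, 3, 4, 1, 2, 0, 0, 1, 1, 1, 2, 3, 2, 3, 2, 0, 0, 1, 1, 1, 1, 2, 0]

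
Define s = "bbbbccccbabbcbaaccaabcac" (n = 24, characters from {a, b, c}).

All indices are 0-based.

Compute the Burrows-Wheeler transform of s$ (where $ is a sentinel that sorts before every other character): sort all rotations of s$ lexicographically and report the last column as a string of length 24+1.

rank  rotation                   last
    0  $bbbbccccbabbcbaaccaabcac  c
    1  aabcac$bbbbccccbabbcbaacc  c
    2  aaccaabcac$bbbbccccbabbcb  b
    3  abbcbaaccaabcac$bbbbccccb  b
    4  abcac$bbbbccccbabbcbaacca  a
    5  ac$bbbbccccbabbcbaaccaabc  c
    6  accaabcac$bbbbccccbabbcba  a
    7  baaccaabcac$bbbbccccbabbc  c
    8  babbcbaaccaabcac$bbbbcccc  c
    9  bbbbccccbabbcbaaccaabcac$  $
   10  bbbccccbabbcbaaccaabcac$b  b
   11  bbcbaaccaabcac$bbbbccccba  a
   12  bbccccbabbcbaaccaabcac$bb  b
   13  bcac$bbbbccccbabbcbaaccaa  a
   14  bcbaaccaabcac$bbbbccccbab  b
   15  bccccbabbcbaaccaabcac$bbb  b
   16  c$bbbbccccbabbcbaaccaabca  a
   17  caabcac$bbbbccccbabbcbaac  c
   18  cac$bbbbccccbabbcbaaccaab  b
   19  cbaaccaabcac$bbbbccccbabb  b
   20  cbabbcbaaccaabcac$bbbbccc  c
   21  ccaabcac$bbbbccccbabbcbaa  a
   22  ccbabbcbaaccaabcac$bbbbcc  c
   23  cccbabbcbaaccaabcac$bbbbc  c
   24  ccccbabbcbaaccaabcac$bbbb  b

ccbbacacc$bababbacbbcaccb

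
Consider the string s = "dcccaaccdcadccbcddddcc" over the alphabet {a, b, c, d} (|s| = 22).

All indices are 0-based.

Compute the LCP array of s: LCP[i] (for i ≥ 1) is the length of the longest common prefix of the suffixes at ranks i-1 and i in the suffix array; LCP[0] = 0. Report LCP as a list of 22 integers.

[0, 1, 1, 0, 0, 1, 2, 1, 1, 2, 2, 2, 2, 1, 2, 0, 2, 3, 3, 1, 2, 3]

rank | idx | suffix
   0 |   4 | aaccdcadccbcddddcc
   1 |   5 | accdcadccbcddddcc
   2 |  10 | adccbcddddcc
   3 |  14 | bcddddcc
   4 |  21 | c
   5 |   3 | caaccdcadccbcddddcc
   6 |   9 | cadccbcddddcc
   7 |  13 | cbcddddcc
   8 |  20 | cc
   9 |   2 | ccaaccdcadccbcddddcc
  10 |  12 | ccbcddddcc
  11 |   1 | cccaaccdcadccbcddddcc
  12 |   6 | ccdcadccbcddddcc
  13 |   7 | cdcadccbcddddcc
  14 |  15 | cddddcc
  15 |   8 | dcadccbcddddcc
  16 |  19 | dcc
  17 |  11 | dccbcddddcc
  18 |   0 | dcccaaccdcadccbcddddcc
  19 |  18 | ddcc
  20 |  17 | dddcc
  21 |  16 | ddddcc

SA = [4, 5, 10, 14, 21, 3, 9, 13, 20, 2, 12, 1, 6, 7, 15, 8, 19, 11, 0, 18, 17, 16]
rank  pair      lcp
   1  s[4:],s[5:]  1  'a'
   2  s[5:],s[10:]  1  'a'
   3  s[10:],s[14:]  0  ''
   4  s[14:],s[21:]  0  ''
   5  s[21:],s[3:]  1  'c'
   6  s[3:],s[9:]  2  'ca'
   7  s[9:],s[13:]  1  'c'
   8  s[13:],s[20:]  1  'c'
   9  s[20:],s[2:]  2  'cc'
  10  s[2:],s[12:]  2  'cc'
  11  s[12:],s[1:]  2  'cc'
  12  s[1:],s[6:]  2  'cc'
  13  s[6:],s[7:]  1  'c'
  14  s[7:],s[15:]  2  'cd'
  15  s[15:],s[8:]  0  ''
  16  s[8:],s[19:]  2  'dc'
  17  s[19:],s[11:]  3  'dcc'
  18  s[11:],s[0:]  3  'dcc'
  19  s[0:],s[18:]  1  'd'
  20  s[18:],s[17:]  2  'dd'
  21  s[17:],s[16:]  3  'ddd'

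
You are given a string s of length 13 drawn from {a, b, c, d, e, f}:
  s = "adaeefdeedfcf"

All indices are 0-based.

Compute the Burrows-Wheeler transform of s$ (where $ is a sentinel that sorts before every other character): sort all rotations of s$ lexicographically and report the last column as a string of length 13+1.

f$dfafeedaecde

rank  rotation        last
    0  $adaeefdeedfcf  f
    1  adaeefdeedfcf$  $
    2  aeefdeedfcf$ad  d
    3  cf$adaeefdeedf  f
    4  daeefdeedfcf$a  a
    5  deedfcf$adaeef  f
    6  dfcf$adaeefdee  e
    7  edfcf$adaeefde  e
    8  eedfcf$adaeefd  d
    9  eefdeedfcf$ada  a
   10  efdeedfcf$adae  e
   11  f$adaeefdeedfc  c
   12  fcf$adaeefdeed  d
   13  fdeedfcf$adaee  e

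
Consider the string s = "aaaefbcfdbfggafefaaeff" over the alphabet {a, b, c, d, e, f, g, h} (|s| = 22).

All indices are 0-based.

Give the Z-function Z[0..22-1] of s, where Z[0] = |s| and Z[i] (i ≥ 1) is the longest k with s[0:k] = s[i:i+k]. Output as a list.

[22, 2, 1, 0, 0, 0, 0, 0, 0, 0, 0, 0, 0, 1, 0, 0, 0, 2, 1, 0, 0, 0]

Z[0]=22
i=1: outside box; Z[1]=2 scan→box=[1,3)
i=2: min(r-i=1, Z[1]=2)=1; Z[2]=1
i=3: outside box; Z[3]=0
i=4: outside box; Z[4]=0
i=5: outside box; Z[5]=0
i=6: outside box; Z[6]=0
i=7: outside box; Z[7]=0
i=8: outside box; Z[8]=0
i=9: outside box; Z[9]=0
i=10: outside box; Z[10]=0
i=11: outside box; Z[11]=0
i=12: outside box; Z[12]=0
i=13: outside box; Z[13]=1 scan→box=[13,14)
i=14: outside box; Z[14]=0
i=15: outside box; Z[15]=0
i=16: outside box; Z[16]=0
i=17: outside box; Z[17]=2 scan→box=[17,19)
i=18: min(r-i=1, Z[1]=2)=1; Z[18]=1
i=19: outside box; Z[19]=0
i=20: outside box; Z[20]=0
i=21: outside box; Z[21]=0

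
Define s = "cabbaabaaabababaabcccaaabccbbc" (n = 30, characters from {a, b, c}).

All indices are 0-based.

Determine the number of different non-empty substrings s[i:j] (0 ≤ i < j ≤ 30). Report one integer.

sorted suffixes:
  #0 SA[0]=7  'aaabababaabcccaaabccbbc'
  #1 SA[1]=21  'aaabccbbc'
  #2 SA[2]=4  'aabaaabababaabcccaaabccbbc'
  #3 SA[3]=8  'aabababaabcccaaabccbbc'
  #4 SA[4]=22  'aabccbbc'
  #5 SA[5]=15  'aabcccaaabccbbc'
  #6 SA[6]=5  'abaaabababaabcccaaabccbbc'
  #7 SA[7]=13  'abaabcccaaabccbbc'
  #8 SA[8]=11  'ababaabcccaaabccbbc'
  #9 SA[9]=9  'abababaabcccaaabccbbc'
  #10 SA[10]=1  'abbaabaaabababaabcccaaabccbbc'
  #11 SA[11]=23  'abccbbc'
  #12 SA[12]=16  'abcccaaabccbbc'
  #13 SA[13]=6  'baaabababaabcccaaabccbbc'
  #14 SA[14]=3  'baabaaabababaabcccaaabccbbc'
  #15 SA[15]=14  'baabcccaaabccbbc'
  #16 SA[16]=12  'babaabcccaaabccbbc'
  #17 SA[17]=10  'bababaabcccaaabccbbc'
  #18 SA[18]=2  'bbaabaaabababaabcccaaabccbbc'
  #19 SA[19]=27  'bbc'
  #20 SA[20]=28  'bc'
  #21 SA[21]=24  'bccbbc'
  #22 SA[22]=17  'bcccaaabccbbc'
  #23 SA[23]=29  'c'
  #24 SA[24]=20  'caaabccbbc'
  #25 SA[25]=0  'cabbaabaaabababaabcccaaabccbbc'
  #26 SA[26]=26  'cbbc'
  #27 SA[27]=19  'ccaaabccbbc'
  #28 SA[28]=25  'ccbbc'
  #29 SA[29]=18  'cccaaabccbbc'

SA = [7, 21, 4, 8, 22, 15, 5, 13, 11, 9, 1, 23, 16, 6, 3, 14, 12, 10, 2, 27, 28, 24, 17, 29, 20, 0, 26, 19, 25, 18]
[i] adj suffixes → lcp
  [1] 7/21 → 4 ('aaab')
  [2] 21/4 → 2 ('aa')
  [3] 4/8 → 4 ('aaba')
  [4] 8/22 → 3 ('aab')
  [5] 22/15 → 5 ('aabcc')
  [6] 15/5 → 1 ('a')
  [7] 5/13 → 4 ('abaa')
  [8] 13/11 → 3 ('aba')
  [9] 11/9 → 5 ('ababa')
  [10] 9/1 → 2 ('ab')
  [11] 1/23 → 2 ('ab')
  [12] 23/16 → 4 ('abcc')
  [13] 16/6 → 0 ('')
  [14] 6/3 → 3 ('baa')
  [15] 3/14 → 4 ('baab')
  [16] 14/12 → 2 ('ba')
  [17] 12/10 → 4 ('baba')
  [18] 10/2 → 1 ('b')
  [19] 2/27 → 2 ('bb')
  [20] 27/28 → 1 ('b')
  [21] 28/24 → 2 ('bc')
  [22] 24/17 → 3 ('bcc')
  [23] 17/29 → 0 ('')
  [24] 29/20 → 1 ('c')
  [25] 20/0 → 2 ('ca')
  [26] 0/26 → 1 ('c')
  [27] 26/19 → 1 ('c')
  [28] 19/25 → 2 ('cc')
  [29] 25/18 → 2 ('cc')

n(n+1)/2 = 30·31/2 = 465
Σ LCP = 0 + 4 + 2 + 4 + 3 + 5 + 1 + 4 + 3 + 5 + 2 + 2 + 4 + 0 + 3 + 4 + 2 + 4 + 1 + 2 + 1 + 2 + 3 + 0 + 1 + 2 + 1 + 1 + 2 + 2 = 70
distinct = 465 − 70 = 395

395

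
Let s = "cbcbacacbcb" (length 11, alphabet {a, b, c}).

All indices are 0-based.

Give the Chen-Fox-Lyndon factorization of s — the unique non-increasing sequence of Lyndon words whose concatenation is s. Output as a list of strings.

["c", "bc", "b", "acacbcb"]

emit factor 1: 'c' (i=0, period=1)
emit factor 2: 'bc' (i=1, period=2)
emit factor 3: 'b' (i=3, period=1)
emit factor 4: 'acacbcb' (i=4, period=7)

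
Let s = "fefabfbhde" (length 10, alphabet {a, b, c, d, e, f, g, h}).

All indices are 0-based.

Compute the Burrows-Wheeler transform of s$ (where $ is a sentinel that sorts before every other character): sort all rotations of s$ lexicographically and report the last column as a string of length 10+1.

rank  rotation     last
    0  $fefabfbhde  e
    1  abfbhde$fef  f
    2  bfbhde$fefa  a
    3  bhde$fefabf  f
    4  de$fefabfbh  h
    5  e$fefabfbhd  d
    6  efabfbhde$f  f
    7  fabfbhde$fe  e
    8  fbhde$fefab  b
    9  fefabfbhde$  $
   10  hde$fefabfb  b

efafhdfeb$b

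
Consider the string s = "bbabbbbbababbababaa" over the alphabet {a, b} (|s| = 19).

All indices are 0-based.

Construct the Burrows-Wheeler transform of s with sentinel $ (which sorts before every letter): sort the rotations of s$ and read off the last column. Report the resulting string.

aabbbbbbaabbabab$bba

rank  rotation              last
    0  $bbabbbbbababbababaa  a
    1  a$bbabbbbbababbababa  a
    2  aa$bbabbbbbababbabab  b
    3  abaa$bbabbbbbababbab  b
    4  ababaa$bbabbbbbababb  b
    5  ababbababaa$bbabbbbb  b
    6  abbababaa$bbabbbbbab  b
    7  abbbbbababbababaa$bb  b
    8  baa$bbabbbbbababbaba  a
    9  babaa$bbabbbbbababba  a
   10  bababaa$bbabbbbbabab  b
   11  bababbababaa$bbabbbb  b
   12  babbababaa$bbabbbbba  a
   13  babbbbbababbababaa$b  b
   14  bbababaa$bbabbbbbaba  a
   15  bbababbababaa$bbabbb  b
   16  bbabbbbbababbababaa$  $
   17  bbbababbababaa$bbabb  b
   18  bbbbababbababaa$bbab  b
   19  bbbbbababbababaa$bba  a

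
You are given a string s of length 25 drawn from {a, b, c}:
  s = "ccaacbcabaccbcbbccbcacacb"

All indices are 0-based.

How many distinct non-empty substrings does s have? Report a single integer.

rank | idx | suffix
   0 |   2 | aacbcabaccbcbbccbcacacb
   1 |   7 | abaccbcbbccbcacacb
   2 |  20 | acacb
   3 |  22 | acb
   4 |   3 | acbcabaccbcbbccbcacacb
   5 |   9 | accbcbbccbcacacb
   6 |  24 | b
   7 |   8 | baccbcbbccbcacacb
   8 |  14 | bbccbcacacb
   9 |   5 | bcabaccbcbbccbcacacb
  10 |  18 | bcacacb
  11 |  12 | bcbbccbcacacb
  12 |  15 | bccbcacacb
  13 |   1 | caacbcabaccbcbbccbcacacb
  14 |   6 | cabaccbcbbccbcacacb
  15 |  19 | cacacb
  16 |  21 | cacb
  17 |  23 | cb
  18 |  13 | cbbccbcacacb
  19 |   4 | cbcabaccbcbbccbcacacb
  20 |  17 | cbcacacb
  21 |  11 | cbcbbccbcacacb
  22 |   0 | ccaacbcabaccbcbbccbcacacb
  23 |  16 | ccbcacacb
  24 |  10 | ccbcbbccbcacacb

SA = [2, 7, 20, 22, 3, 9, 24, 8, 14, 5, 18, 12, 15, 1, 6, 19, 21, 23, 13, 4, 17, 11, 0, 16, 10]
[i] adj suffixes → lcp
  [1] 2/7 → 1 ('a')
  [2] 7/20 → 1 ('a')
  [3] 20/22 → 2 ('ac')
  [4] 22/3 → 3 ('acb')
  [5] 3/9 → 2 ('ac')
  [6] 9/24 → 0 ('')
  [7] 24/8 → 1 ('b')
  [8] 8/14 → 1 ('b')
  [9] 14/5 → 1 ('b')
  [10] 5/18 → 3 ('bca')
  [11] 18/12 → 2 ('bc')
  [12] 12/15 → 2 ('bc')
  [13] 15/1 → 0 ('')
  [14] 1/6 → 2 ('ca')
  [15] 6/19 → 2 ('ca')
  [16] 19/21 → 3 ('cac')
  [17] 21/23 → 1 ('c')
  [18] 23/13 → 2 ('cb')
  [19] 13/4 → 2 ('cb')
  [20] 4/17 → 4 ('cbca')
  [21] 17/11 → 3 ('cbc')
  [22] 11/0 → 1 ('c')
  [23] 0/16 → 2 ('cc')
  [24] 16/10 → 4 ('ccbc')

n(n+1)/2 = 25·26/2 = 325
Σ LCP = 0 + 1 + 1 + 2 + 3 + 2 + 0 + 1 + 1 + 1 + 3 + 2 + 2 + 0 + 2 + 2 + 3 + 1 + 2 + 2 + 4 + 3 + 1 + 2 + 4 = 45
distinct = 325 − 45 = 280

280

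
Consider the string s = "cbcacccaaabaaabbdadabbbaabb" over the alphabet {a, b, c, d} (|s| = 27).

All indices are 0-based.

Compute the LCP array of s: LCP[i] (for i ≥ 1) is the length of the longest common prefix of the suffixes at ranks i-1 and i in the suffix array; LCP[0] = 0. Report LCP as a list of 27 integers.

rank | idx | suffix
   0 |   7 | aaabaaabbdadabbbaabb
   1 |  11 | aaabbdadabbbaabb
   2 |   8 | aabaaabbdadabbbaabb
   3 |  23 | aabb
   4 |  12 | aabbdadabbbaabb
   5 |   9 | abaaabbdadabbbaabb
   6 |  24 | abb
   7 |  19 | abbbaabb
   8 |  13 | abbdadabbbaabb
   9 |   3 | acccaaabaaabbdadabbbaabb
  10 |  17 | adabbbaabb
  11 |  26 | b
  12 |  10 | baaabbdadabbbaabb
  13 |  22 | baabb
  14 |  25 | bb
  15 |  21 | bbaabb
  16 |  20 | bbbaabb
  17 |  14 | bbdadabbbaabb
  18 |   1 | bcacccaaabaaabbdadabbbaabb
  19 |  15 | bdadabbbaabb
  20 |   6 | caaabaaabbdadabbbaabb
  21 |   2 | cacccaaabaaabbdadabbbaabb
  22 |   0 | cbcacccaaabaaabbdadabbbaabb
  23 |   5 | ccaaabaaabbdadabbbaabb
  24 |   4 | cccaaabaaabbdadabbbaabb
  25 |  18 | dabbbaabb
  26 |  16 | dadabbbaabb

SA = [7, 11, 8, 23, 12, 9, 24, 19, 13, 3, 17, 26, 10, 22, 25, 21, 20, 14, 1, 15, 6, 2, 0, 5, 4, 18, 16]
rank  pair      lcp
   1  s[7:],s[11:]  4  'aaab'
   2  s[11:],s[8:]  2  'aa'
   3  s[8:],s[23:]  3  'aab'
   4  s[23:],s[12:]  4  'aabb'
   5  s[12:],s[9:]  1  'a'
   6  s[9:],s[24:]  2  'ab'
   7  s[24:],s[19:]  3  'abb'
   8  s[19:],s[13:]  3  'abb'
   9  s[13:],s[3:]  1  'a'
  10  s[3:],s[17:]  1  'a'
  11  s[17:],s[26:]  0  ''
  12  s[26:],s[10:]  1  'b'
  13  s[10:],s[22:]  3  'baa'
  14  s[22:],s[25:]  1  'b'
  15  s[25:],s[21:]  2  'bb'
  16  s[21:],s[20:]  2  'bb'
  17  s[20:],s[14:]  2  'bb'
  18  s[14:],s[1:]  1  'b'
  19  s[1:],s[15:]  1  'b'
  20  s[15:],s[6:]  0  ''
  21  s[6:],s[2:]  2  'ca'
  22  s[2:],s[0:]  1  'c'
  23  s[0:],s[5:]  1  'c'
  24  s[5:],s[4:]  2  'cc'
  25  s[4:],s[18:]  0  ''
  26  s[18:],s[16:]  2  'da'

[0, 4, 2, 3, 4, 1, 2, 3, 3, 1, 1, 0, 1, 3, 1, 2, 2, 2, 1, 1, 0, 2, 1, 1, 2, 0, 2]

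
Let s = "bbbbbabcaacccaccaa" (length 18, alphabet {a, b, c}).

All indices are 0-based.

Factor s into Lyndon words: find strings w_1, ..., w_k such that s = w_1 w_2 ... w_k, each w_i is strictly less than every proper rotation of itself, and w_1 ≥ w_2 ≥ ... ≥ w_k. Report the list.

emit factor 1: 'b' (i=0, period=1)
emit factor 2: 'b' (i=1, period=1)
emit factor 3: 'b' (i=2, period=1)
emit factor 4: 'b' (i=3, period=1)
emit factor 5: 'b' (i=4, period=1)
emit factor 6: 'abc' (i=5, period=3)
emit factor 7: 'aacccacc' (i=8, period=8)
emit factor 8: 'a' (i=16, period=1)
emit factor 9: 'a' (i=17, period=1)

["b", "b", "b", "b", "b", "abc", "aacccacc", "a", "a"]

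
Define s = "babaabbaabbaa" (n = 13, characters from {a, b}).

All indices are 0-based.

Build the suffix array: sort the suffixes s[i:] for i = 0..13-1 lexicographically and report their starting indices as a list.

rank→(start, suffix):
  0 → (12, 'a')
  1 → (11, 'aa')
  2 → (7, 'aabbaa')
  3 → (3, 'aabbaabbaa')
  4 → (1, 'abaabbaabbaa')
  5 → (8, 'abbaa')
  6 → (4, 'abbaabbaa')
  7 → (10, 'baa')
  8 → (6, 'baabbaa')
  9 → (2, 'baabbaabbaa')
  10 → (0, 'babaabbaabbaa')
  11 → (9, 'bbaa')
  12 → (5, 'bbaabbaa')

[12, 11, 7, 3, 1, 8, 4, 10, 6, 2, 0, 9, 5]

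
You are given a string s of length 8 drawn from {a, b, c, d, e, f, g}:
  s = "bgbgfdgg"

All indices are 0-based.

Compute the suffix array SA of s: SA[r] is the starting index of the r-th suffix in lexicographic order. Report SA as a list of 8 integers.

[0, 2, 5, 4, 7, 1, 3, 6]

rank→(start, suffix):
  0 → (0, 'bgbgfdgg')
  1 → (2, 'bgfdgg')
  2 → (5, 'dgg')
  3 → (4, 'fdgg')
  4 → (7, 'g')
  5 → (1, 'gbgfdgg')
  6 → (3, 'gfdgg')
  7 → (6, 'gg')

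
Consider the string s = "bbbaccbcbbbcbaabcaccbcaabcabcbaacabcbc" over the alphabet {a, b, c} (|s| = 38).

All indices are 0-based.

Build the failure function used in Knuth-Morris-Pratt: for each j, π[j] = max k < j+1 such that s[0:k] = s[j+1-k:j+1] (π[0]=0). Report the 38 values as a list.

π[0] = 0
j=1 s[j]='b': π[1]=1 (border 'b')
j=2 s[j]='b': π[2]=2 (border 'bb')
j=3 s[j]='a': k: 2→1→0; π[3]=0 (border '')
j=4 s[j]='c': π[4]=0 (border '')
j=5 s[j]='c': π[5]=0 (border '')
j=6 s[j]='b': π[6]=1 (border 'b')
j=7 s[j]='c': k: 1→0; π[7]=0 (border '')
j=8 s[j]='b': π[8]=1 (border 'b')
j=9 s[j]='b': π[9]=2 (border 'bb')
j=10 s[j]='b': π[10]=3 (border 'bbb')
j=11 s[j]='c': k: 3→2→1→0; π[11]=0 (border '')
j=12 s[j]='b': π[12]=1 (border 'b')
j=13 s[j]='a': k: 1→0; π[13]=0 (border '')
j=14 s[j]='a': π[14]=0 (border '')
j=15 s[j]='b': π[15]=1 (border 'b')
j=16 s[j]='c': k: 1→0; π[16]=0 (border '')
j=17 s[j]='a': π[17]=0 (border '')
j=18 s[j]='c': π[18]=0 (border '')
j=19 s[j]='c': π[19]=0 (border '')
j=20 s[j]='b': π[20]=1 (border 'b')
j=21 s[j]='c': k: 1→0; π[21]=0 (border '')
j=22 s[j]='a': π[22]=0 (border '')
j=23 s[j]='a': π[23]=0 (border '')
j=24 s[j]='b': π[24]=1 (border 'b')
j=25 s[j]='c': k: 1→0; π[25]=0 (border '')
j=26 s[j]='a': π[26]=0 (border '')
j=27 s[j]='b': π[27]=1 (border 'b')
j=28 s[j]='c': k: 1→0; π[28]=0 (border '')
j=29 s[j]='b': π[29]=1 (border 'b')
j=30 s[j]='a': k: 1→0; π[30]=0 (border '')
j=31 s[j]='a': π[31]=0 (border '')
j=32 s[j]='c': π[32]=0 (border '')
j=33 s[j]='a': π[33]=0 (border '')
j=34 s[j]='b': π[34]=1 (border 'b')
j=35 s[j]='c': k: 1→0; π[35]=0 (border '')
j=36 s[j]='b': π[36]=1 (border 'b')
j=37 s[j]='c': k: 1→0; π[37]=0 (border '')

[0, 1, 2, 0, 0, 0, 1, 0, 1, 2, 3, 0, 1, 0, 0, 1, 0, 0, 0, 0, 1, 0, 0, 0, 1, 0, 0, 1, 0, 1, 0, 0, 0, 0, 1, 0, 1, 0]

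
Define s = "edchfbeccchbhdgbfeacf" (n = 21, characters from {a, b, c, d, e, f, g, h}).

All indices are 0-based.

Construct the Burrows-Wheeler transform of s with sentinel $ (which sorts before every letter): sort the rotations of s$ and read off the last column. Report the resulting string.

fefghecacdehfb$chbdcbc

rank  rotation                last
    0  $edchfbeccchbhdgbfeacf  f
    1  acf$edchfbeccchbhdgbfe  e
    2  beccchbhdgbfeacf$edchf  f
    3  bfeacf$edchfbeccchbhdg  g
    4  bhdgbfeacf$edchfbeccch  h
    5  ccchbhdgbfeacf$edchfbe  e
    6  cchbhdgbfeacf$edchfbec  c
    7  cf$edchfbeccchbhdgbfea  a
    8  chbhdgbfeacf$edchfbecc  c
    9  chfbeccchbhdgbfeacf$ed  d
   10  dchfbeccchbhdgbfeacf$e  e
   11  dgbfeacf$edchfbeccchbh  h
   12  eacf$edchfbeccchbhdgbf  f
   13  eccchbhdgbfeacf$edchfb  b
   14  edchfbeccchbhdgbfeacf$  $
   15  f$edchfbeccchbhdgbfeac  c
   16  fbeccchbhdgbfeacf$edch  h
   17  feacf$edchfbeccchbhdgb  b
   18  gbfeacf$edchfbeccchbhd  d
   19  hbhdgbfeacf$edchfbeccc  c
   20  hdgbfeacf$edchfbeccchb  b
   21  hfbeccchbhdgbfeacf$edc  c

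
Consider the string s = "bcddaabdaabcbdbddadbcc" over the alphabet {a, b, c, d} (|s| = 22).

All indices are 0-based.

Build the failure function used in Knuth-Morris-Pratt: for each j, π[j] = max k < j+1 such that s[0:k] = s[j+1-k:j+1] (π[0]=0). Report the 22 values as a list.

π[0] = 0
j=1 s[j]='c': π[1]=0 (border '')
j=2 s[j]='d': π[2]=0 (border '')
j=3 s[j]='d': π[3]=0 (border '')
j=4 s[j]='a': π[4]=0 (border '')
j=5 s[j]='a': π[5]=0 (border '')
j=6 s[j]='b': π[6]=1 (border 'b')
j=7 s[j]='d': k: 1→0; π[7]=0 (border '')
j=8 s[j]='a': π[8]=0 (border '')
j=9 s[j]='a': π[9]=0 (border '')
j=10 s[j]='b': π[10]=1 (border 'b')
j=11 s[j]='c': π[11]=2 (border 'bc')
j=12 s[j]='b': k: 2→0; π[12]=1 (border 'b')
j=13 s[j]='d': k: 1→0; π[13]=0 (border '')
j=14 s[j]='b': π[14]=1 (border 'b')
j=15 s[j]='d': k: 1→0; π[15]=0 (border '')
j=16 s[j]='d': π[16]=0 (border '')
j=17 s[j]='a': π[17]=0 (border '')
j=18 s[j]='d': π[18]=0 (border '')
j=19 s[j]='b': π[19]=1 (border 'b')
j=20 s[j]='c': π[20]=2 (border 'bc')
j=21 s[j]='c': k: 2→0; π[21]=0 (border '')

[0, 0, 0, 0, 0, 0, 1, 0, 0, 0, 1, 2, 1, 0, 1, 0, 0, 0, 0, 1, 2, 0]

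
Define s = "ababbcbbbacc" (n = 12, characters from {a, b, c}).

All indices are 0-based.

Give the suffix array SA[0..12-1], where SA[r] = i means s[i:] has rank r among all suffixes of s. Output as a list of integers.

rank→(start, suffix):
  0 → (0, 'ababbcbbbacc')
  1 → (2, 'abbcbbbacc')
  2 → (9, 'acc')
  3 → (1, 'babbcbbbacc')
  4 → (8, 'bacc')
  5 → (7, 'bbacc')
  6 → (6, 'bbbacc')
  7 → (3, 'bbcbbbacc')
  8 → (4, 'bcbbbacc')
  9 → (11, 'c')
  10 → (5, 'cbbbacc')
  11 → (10, 'cc')

[0, 2, 9, 1, 8, 7, 6, 3, 4, 11, 5, 10]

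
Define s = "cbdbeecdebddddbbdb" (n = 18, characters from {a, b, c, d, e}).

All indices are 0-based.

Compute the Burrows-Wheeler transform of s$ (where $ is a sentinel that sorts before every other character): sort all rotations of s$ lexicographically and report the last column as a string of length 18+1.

rank  rotation             last
    0  $cbdbeecdebddddbbdb  b
    1  b$cbdbeecdebddddbbd  d
    2  bbdb$cbdbeecdebdddd  d
    3  bdb$cbdbeecdebddddb  b
    4  bdbeecdebddddbbdb$c  c
    5  bddddbbdb$cbdbeecde  e
    6  beecdebddddbbdb$cbd  d
    7  cbdbeecdebddddbbdb$  $
    8  cdebddddbbdb$cbdbee  e
    9  db$cbdbeecdebddddbb  b
   10  dbbdb$cbdbeecdebddd  d
   11  dbeecdebddddbbdb$cb  b
   12  ddbbdb$cbdbeecdebdd  d
   13  dddbbdb$cbdbeecdebd  d
   14  ddddbbdb$cbdbeecdeb  b
   15  debddddbbdb$cbdbeec  c
   16  ebddddbbdb$cbdbeecd  d
   17  ecdebddddbbdb$cbdbe  e
   18  eecdebddddbbdb$cbdb  b

bddbced$ebdbddbcdeb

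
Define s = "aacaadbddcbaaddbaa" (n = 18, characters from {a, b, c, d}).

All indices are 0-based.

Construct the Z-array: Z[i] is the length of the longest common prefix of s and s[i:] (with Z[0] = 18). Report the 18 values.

[18, 1, 0, 2, 1, 0, 0, 0, 0, 0, 0, 2, 1, 0, 0, 0, 2, 1]

Z[0]=18
i=1: i≥r, start 0; Z[1]=1 extend→box=[1,2)
i=2: i≥r, start 0; Z[2]=0
i=3: i≥r, start 0; Z[3]=2 extend→box=[3,5)
i=4: min(r-i=1, Z[1]=1)=1; Z[4]=1
i=5: i≥r, start 0; Z[5]=0
i=6: i≥r, start 0; Z[6]=0
i=7: i≥r, start 0; Z[7]=0
i=8: i≥r, start 0; Z[8]=0
i=9: i≥r, start 0; Z[9]=0
i=10: i≥r, start 0; Z[10]=0
i=11: i≥r, start 0; Z[11]=2 extend→box=[11,13)
i=12: min(r-i=1, Z[1]=1)=1; Z[12]=1
i=13: i≥r, start 0; Z[13]=0
i=14: i≥r, start 0; Z[14]=0
i=15: i≥r, start 0; Z[15]=0
i=16: i≥r, start 0; Z[16]=2 extend→box=[16,18)
i=17: min(r-i=1, Z[1]=1)=1; Z[17]=1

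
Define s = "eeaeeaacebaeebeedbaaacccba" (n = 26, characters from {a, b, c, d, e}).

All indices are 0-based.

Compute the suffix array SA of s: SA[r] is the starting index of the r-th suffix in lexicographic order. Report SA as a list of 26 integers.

rank | idx | suffix
   0 |  25 | a
   1 |  18 | aaacccba
   2 |  19 | aacccba
   3 |   5 | aacebaeebeedbaaacccba
   4 |  20 | acccba
   5 |   6 | acebaeebeedbaaacccba
   6 |   2 | aeeaacebaeebeedbaaacccba
   7 |  10 | aeebeedbaaacccba
   8 |  24 | ba
   9 |  17 | baaacccba
  10 |   9 | baeebeedbaaacccba
  11 |  13 | beedbaaacccba
  12 |  23 | cba
  13 |  22 | ccba
  14 |  21 | cccba
  15 |   7 | cebaeebeedbaaacccba
  16 |  16 | dbaaacccba
  17 |   4 | eaacebaeebeedbaaacccba
  18 |   1 | eaeeaacebaeebeedbaaacccba
  19 |   8 | ebaeebeedbaaacccba
  20 |  12 | ebeedbaaacccba
  21 |  15 | edbaaacccba
  22 |   3 | eeaacebaeebeedbaaacccba
  23 |   0 | eeaeeaacebaeebeedbaaacccba
  24 |  11 | eebeedbaaacccba
  25 |  14 | eedbaaacccba

[25, 18, 19, 5, 20, 6, 2, 10, 24, 17, 9, 13, 23, 22, 21, 7, 16, 4, 1, 8, 12, 15, 3, 0, 11, 14]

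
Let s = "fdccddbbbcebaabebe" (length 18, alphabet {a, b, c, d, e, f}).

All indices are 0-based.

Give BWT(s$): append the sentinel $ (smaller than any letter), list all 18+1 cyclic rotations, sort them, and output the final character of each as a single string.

ebaedbbeadcbdfcbcb$

rank  rotation             last
    0  $fdccddbbbcebaabebe  e
    1  aabebe$fdccddbbbceb  b
    2  abebe$fdccddbbbceba  a
    3  baabebe$fdccddbbbce  e
    4  bbbcebaabebe$fdccdd  d
    5  bbcebaabebe$fdccddb  b
    6  bcebaabebe$fdccddbb  b
    7  be$fdccddbbbcebaabe  e
    8  bebe$fdccddbbbcebaa  a
    9  ccddbbbcebaabebe$fd  d
   10  cddbbbcebaabebe$fdc  c
   11  cebaabebe$fdccddbbb  b
   12  dbbbcebaabebe$fdccd  d
   13  dccddbbbcebaabebe$f  f
   14  ddbbbcebaabebe$fdcc  c
   15  e$fdccddbbbcebaabeb  b
   16  ebaabebe$fdccddbbbc  c
   17  ebe$fdccddbbbcebaab  b
   18  fdccddbbbcebaabebe$  $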